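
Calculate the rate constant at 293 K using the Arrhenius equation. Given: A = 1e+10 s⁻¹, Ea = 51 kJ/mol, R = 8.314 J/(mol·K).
8.08e+00 s⁻¹

k = A·exp(-Ea/(R·T)) = 1e+10·exp(-51000/(8.314·293)) = 1e+10·exp(-20.9359) = 1e+10·8.0842e-10 = 8.08e+00 s⁻¹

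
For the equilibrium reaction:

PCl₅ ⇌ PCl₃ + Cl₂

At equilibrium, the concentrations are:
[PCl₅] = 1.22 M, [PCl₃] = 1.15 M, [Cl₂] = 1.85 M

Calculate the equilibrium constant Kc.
K_c = 1.7439

Kc = ([PCl₃] × [Cl₂]) / ([PCl₅])
   = ((1.15)·(1.85)) / ((1.22))
   = 2.1275 / 1.22 = 1.7439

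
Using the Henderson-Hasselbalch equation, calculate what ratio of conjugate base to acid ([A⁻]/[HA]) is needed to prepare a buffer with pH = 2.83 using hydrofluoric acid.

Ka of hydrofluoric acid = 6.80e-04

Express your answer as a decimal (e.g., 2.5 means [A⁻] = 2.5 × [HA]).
[A⁻]/[HA] = 0.460

pKa = −log(6.80e-04) = 3.1675. pH = pKa + log([A⁻]/[HA]). 2.83 = 3.1675 + log(ratio). log(ratio) = 2.83 − 3.1675 = -0.3375. ratio = 10^(-0.3375) = 0.460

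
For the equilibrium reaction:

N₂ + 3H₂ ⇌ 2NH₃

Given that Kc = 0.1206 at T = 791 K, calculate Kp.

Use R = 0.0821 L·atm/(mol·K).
K_p = 2.86e-05

Δn = (moles gaseous products) − (moles gaseous reactants) = -2
T = 791 K; RT = 0.0821 × 791 = 64.9411
Kp = Kc·(RT)^Δn = 0.1206 × (64.9411)^-2 = 0.1206 × 0.000237116 = 2.86e-05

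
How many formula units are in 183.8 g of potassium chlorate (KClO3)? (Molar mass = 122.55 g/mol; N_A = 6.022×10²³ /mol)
Moles = 183.8 g ÷ 122.55 g/mol = 1.4998 mol
Formula units = 1.4998 mol × 6.022×10²³ /mol = 9.032e+23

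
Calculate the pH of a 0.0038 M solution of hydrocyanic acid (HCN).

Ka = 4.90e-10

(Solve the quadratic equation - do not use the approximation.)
pH = 5.87

x² + Ka×x - Ka×C = 0. Using quadratic formula: [H⁺] = 1.3643e-06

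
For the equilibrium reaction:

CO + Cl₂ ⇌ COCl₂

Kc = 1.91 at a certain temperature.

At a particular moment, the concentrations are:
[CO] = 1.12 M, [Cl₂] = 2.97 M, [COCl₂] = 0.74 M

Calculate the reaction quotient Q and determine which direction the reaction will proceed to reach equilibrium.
Q = 0.222, Q < K, reaction proceeds forward (toward products)

Q = ([COCl₂]) / ([CO] × [Cl₂])
  = ((0.74)) / ((1.12)·(2.97)) = 0.74/3.3264 = 0.2225
Since Q = 0.2225 < Kc = 1.91, the reaction proceeds forward (toward products) to reach equilibrium.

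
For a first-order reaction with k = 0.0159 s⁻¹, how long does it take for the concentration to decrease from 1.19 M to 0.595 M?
43.59 s

From ln[A] = ln[A]₀ - k·t: t = ln([A]₀/[A])/k = ln(1.19/0.595)/0.0159 = ln(2.0000)/0.0159 = 0.6931/0.0159 = 43.59 s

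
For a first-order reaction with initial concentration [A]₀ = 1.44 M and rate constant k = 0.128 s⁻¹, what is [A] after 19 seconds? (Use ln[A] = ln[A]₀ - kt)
0.1265 M

ln[A] = ln[A]₀ - k·t = ln(1.44) - (0.128)·(19) = 0.3646 - 2.4320 = -2.0674
[A] = e^(-2.0674) = 0.1265 M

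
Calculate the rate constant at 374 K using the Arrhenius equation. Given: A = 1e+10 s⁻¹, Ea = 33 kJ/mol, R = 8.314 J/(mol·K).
2.46e+05 s⁻¹

k = A·exp(-Ea/(R·T)) = 1e+10·exp(-33000/(8.314·374)) = 1e+10·exp(-10.6129) = 1e+10·2.4598e-05 = 2.46e+05 s⁻¹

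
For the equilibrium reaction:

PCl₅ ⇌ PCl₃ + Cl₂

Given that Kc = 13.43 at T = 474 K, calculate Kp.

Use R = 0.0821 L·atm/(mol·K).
K_p = 522.6338

Δn = (moles gaseous products) − (moles gaseous reactants) = 1
T = 474 K; RT = 0.0821 × 474 = 38.9154
Kp = Kc·(RT)^Δn = 13.43 × (38.9154)^1 = 13.43 × 38.9154 = 522.6338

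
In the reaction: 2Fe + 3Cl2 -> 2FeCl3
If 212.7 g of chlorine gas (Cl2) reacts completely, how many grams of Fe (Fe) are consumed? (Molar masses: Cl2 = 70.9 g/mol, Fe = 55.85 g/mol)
Moles of Cl2 = 212.7 g ÷ 70.9 g/mol = 3 mol
Mole ratio: 2 mol Fe / 3 mol Cl2
Moles of Fe = 3 × (2/3) = 2 mol
Mass of Fe = 2 mol × 55.85 g/mol = 111.7 g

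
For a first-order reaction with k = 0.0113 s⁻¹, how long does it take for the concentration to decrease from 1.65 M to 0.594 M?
90.41 s

From ln[A] = ln[A]₀ - k·t: t = ln([A]₀/[A])/k = ln(1.65/0.594)/0.0113 = ln(2.7778)/0.0113 = 1.0217/0.0113 = 90.41 s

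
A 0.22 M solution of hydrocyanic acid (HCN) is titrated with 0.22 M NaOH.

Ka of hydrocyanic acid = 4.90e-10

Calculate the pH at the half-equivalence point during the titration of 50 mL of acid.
pH = pKa = 9.31

At the half-equivalence point, [HA] = [A⁻], so by Henderson–Hasselbalch pH = pKa + log(1) = pKa.
pKa = −log(4.90e-10) = 9.31.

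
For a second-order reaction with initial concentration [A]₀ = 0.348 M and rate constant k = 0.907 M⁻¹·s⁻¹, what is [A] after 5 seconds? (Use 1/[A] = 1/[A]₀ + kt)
0.1350 M

1/[A] = 1/[A]₀ + k·t = 1/0.348 + (0.907)·(5) = 2.8736 + 4.5350 = 7.4086
[A] = 1/7.4086 = 0.1350 M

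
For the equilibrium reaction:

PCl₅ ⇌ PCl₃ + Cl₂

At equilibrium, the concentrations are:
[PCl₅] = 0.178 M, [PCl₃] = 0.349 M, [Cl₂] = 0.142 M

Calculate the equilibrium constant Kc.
K_c = 0.2784

Kc = ([PCl₃] × [Cl₂]) / ([PCl₅])
   = ((0.349)·(0.142)) / ((0.178))
   = 0.049558 / 0.178 = 0.2784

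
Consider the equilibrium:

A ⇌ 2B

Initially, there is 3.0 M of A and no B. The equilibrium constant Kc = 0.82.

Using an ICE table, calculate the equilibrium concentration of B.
[B] = 1.377 M

ICE: [A] = 3.0 − x, [B] = 2x.
Kc = (2x)²/(3.0 − x) = 0.82 ⇒ 4x² + 0.82x − 2.46 = 0.
x = (−0.82 + √(0.82² + 4·4·2.46))/(2·4) = (−0.82 + √40.032)/8 = 0.68839.
[B] = 2x = 1.377 M.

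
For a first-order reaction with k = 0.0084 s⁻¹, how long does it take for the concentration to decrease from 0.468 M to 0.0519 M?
261.80 s

From ln[A] = ln[A]₀ - k·t: t = ln([A]₀/[A])/k = ln(0.468/0.0519)/0.0084 = ln(9.0173)/0.0084 = 2.1991/0.0084 = 261.80 s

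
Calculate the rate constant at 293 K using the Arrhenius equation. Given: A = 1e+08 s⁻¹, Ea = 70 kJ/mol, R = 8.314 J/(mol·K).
3.31e-05 s⁻¹

k = A·exp(-Ea/(R·T)) = 1e+08·exp(-70000/(8.314·293)) = 1e+08·exp(-28.7356) = 1e+08·3.3135e-13 = 3.31e-05 s⁻¹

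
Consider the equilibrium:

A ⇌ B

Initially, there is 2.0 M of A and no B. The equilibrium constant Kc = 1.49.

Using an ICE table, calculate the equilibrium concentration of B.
[B] = 1.197 M

ICE: [A] = 2.0 − x, [B] = x.
Kc = x/(2.0 − x) = 1.49 ⇒ x = 1.49·2.0/(1 + 1.49) = 2.98/2.49 = 1.197.
[B] = x = 1.197 M.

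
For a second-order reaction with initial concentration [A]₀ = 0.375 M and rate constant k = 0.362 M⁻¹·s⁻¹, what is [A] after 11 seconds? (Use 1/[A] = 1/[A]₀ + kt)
0.1504 M

1/[A] = 1/[A]₀ + k·t = 1/0.375 + (0.362)·(11) = 2.6667 + 3.9820 = 6.6487
[A] = 1/6.6487 = 0.1504 M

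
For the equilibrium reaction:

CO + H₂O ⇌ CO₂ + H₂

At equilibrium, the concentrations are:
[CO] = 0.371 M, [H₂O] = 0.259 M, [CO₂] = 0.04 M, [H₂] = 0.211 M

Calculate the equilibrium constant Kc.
K_c = 0.0878

Kc = ([CO₂] × [H₂]) / ([CO] × [H₂O])
   = ((0.04)·(0.211)) / ((0.371)·(0.259))
   = 0.00844 / 0.096089 = 0.0878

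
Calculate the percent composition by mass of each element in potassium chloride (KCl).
K: 52.45%, Cl: 47.55%

Molar mass of KCl = 74.55 g/mol
% K = (1 × 39.1) / 74.55 × 100% = 39.1 / 74.55 × 100% = 52.45%
% Cl = (1 × 35.45) / 74.55 × 100% = 35.45 / 74.55 × 100% = 47.55%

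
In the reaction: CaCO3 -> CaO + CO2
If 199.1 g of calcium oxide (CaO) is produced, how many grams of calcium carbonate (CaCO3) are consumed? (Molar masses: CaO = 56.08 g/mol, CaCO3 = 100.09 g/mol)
Moles of CaO = 199.1 g ÷ 56.08 g/mol = 3.55029 mol
Mole ratio: 1 mol CaCO3 / 1 mol CaO
Moles of CaCO3 = 3.55029 × (1/1) = 3.55029 mol
Mass of CaCO3 = 3.55029 mol × 100.09 g/mol = 355.3 g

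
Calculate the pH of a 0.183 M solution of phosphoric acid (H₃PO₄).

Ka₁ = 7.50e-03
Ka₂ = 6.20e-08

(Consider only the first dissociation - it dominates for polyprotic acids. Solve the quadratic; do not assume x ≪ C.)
pH = 1.48

x² + Ka₁·x − Ka₁·C = 0 with Ka₁ = 7.50e-03, C = 0.183.
x = (−Ka₁ + √(Ka₁² + 4·Ka₁·C))/2 = 3.3487e-02 M, so pH = 1.48.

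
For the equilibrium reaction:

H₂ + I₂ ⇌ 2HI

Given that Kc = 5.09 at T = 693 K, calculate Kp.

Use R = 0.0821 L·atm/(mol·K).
K_p = 5.0900

Δn = (moles gaseous products) − (moles gaseous reactants) = 0
T = 693 K; RT = 0.0821 × 693 = 56.8953
Kp = Kc·(RT)^Δn = 5.09 × (56.8953)^0 = 5.09 × 1 = 5.0900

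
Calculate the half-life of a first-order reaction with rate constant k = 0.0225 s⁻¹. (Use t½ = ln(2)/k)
30.81 s

t½ = ln(2)/k = 0.6931/0.0225 = 30.81 s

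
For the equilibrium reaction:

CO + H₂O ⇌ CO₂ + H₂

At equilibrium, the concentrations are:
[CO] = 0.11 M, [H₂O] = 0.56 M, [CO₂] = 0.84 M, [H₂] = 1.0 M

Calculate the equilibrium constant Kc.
K_c = 13.6364

Kc = ([CO₂] × [H₂]) / ([CO] × [H₂O])
   = ((0.84)·(1.0)) / ((0.11)·(0.56))
   = 0.84 / 0.0616 = 13.6364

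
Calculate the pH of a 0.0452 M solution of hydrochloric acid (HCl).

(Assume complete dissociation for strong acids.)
pH = 1.34

[H⁺] = 0.0452 M for strong acid. pH = -log[H⁺] = -log(0.0452)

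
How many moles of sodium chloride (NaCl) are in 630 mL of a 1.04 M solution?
Moles = Molarity × Volume (L)
Moles = 1.04 M × 0.63 L = 0.6552 mol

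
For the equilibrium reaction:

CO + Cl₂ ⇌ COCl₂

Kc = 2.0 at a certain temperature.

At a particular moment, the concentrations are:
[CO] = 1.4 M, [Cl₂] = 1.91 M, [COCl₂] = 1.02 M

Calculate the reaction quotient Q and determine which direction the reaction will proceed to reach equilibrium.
Q = 0.381, Q < K, reaction proceeds forward (toward products)

Q = ([COCl₂]) / ([CO] × [Cl₂])
  = ((1.02)) / ((1.4)·(1.91)) = 1.02/2.674 = 0.3815
Since Q = 0.3815 < Kc = 2.0, the reaction proceeds forward (toward products) to reach equilibrium.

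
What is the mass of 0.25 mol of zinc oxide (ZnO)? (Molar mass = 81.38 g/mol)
Mass = 0.25 mol × 81.38 g/mol = 20.34 g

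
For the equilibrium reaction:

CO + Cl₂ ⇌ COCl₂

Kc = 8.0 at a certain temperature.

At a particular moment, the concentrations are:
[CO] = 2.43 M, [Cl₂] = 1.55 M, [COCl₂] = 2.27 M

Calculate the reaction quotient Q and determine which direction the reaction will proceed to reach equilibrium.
Q = 0.603, Q < K, reaction proceeds forward (toward products)

Q = ([COCl₂]) / ([CO] × [Cl₂])
  = ((2.27)) / ((2.43)·(1.55)) = 2.27/3.7665 = 0.6027
Since Q = 0.6027 < Kc = 8.0, the reaction proceeds forward (toward products) to reach equilibrium.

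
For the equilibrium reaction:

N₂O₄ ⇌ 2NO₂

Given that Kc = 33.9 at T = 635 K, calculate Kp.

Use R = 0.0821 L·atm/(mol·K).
K_p = 1.77e+03

Δn = (moles gaseous products) − (moles gaseous reactants) = 1
T = 635 K; RT = 0.0821 × 635 = 52.1335
Kp = Kc·(RT)^Δn = 33.9 × (52.1335)^1 = 33.9 × 52.1335 = 1.77e+03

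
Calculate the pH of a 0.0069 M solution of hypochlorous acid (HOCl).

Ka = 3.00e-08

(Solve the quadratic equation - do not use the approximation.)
pH = 4.84

x² + Ka×x - Ka×C = 0. Using quadratic formula: [H⁺] = 1.4373e-05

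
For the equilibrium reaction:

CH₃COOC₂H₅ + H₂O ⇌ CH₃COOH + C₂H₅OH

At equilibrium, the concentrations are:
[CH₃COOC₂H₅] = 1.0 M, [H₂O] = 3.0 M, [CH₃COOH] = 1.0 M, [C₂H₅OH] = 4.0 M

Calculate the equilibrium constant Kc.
K_c = 1.3333

Kc = ([CH₃COOH] × [C₂H₅OH]) / ([CH₃COOC₂H₅] × [H₂O])
   = ((1.0)·(4.0)) / ((1.0)·(3.0))
   = 4 / 3 = 1.3333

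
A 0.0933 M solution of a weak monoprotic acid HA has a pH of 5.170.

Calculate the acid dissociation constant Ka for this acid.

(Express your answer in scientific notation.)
K_a = 4.90e-10

[H⁺] = 10^(−pH) = 10^(−5.170) = 6.761e-06 M. For HA ⇌ H⁺ + A⁻, Ka = x²/(C − x) = (6.761e-06)²/(0.0933 − 6.761e-06) = 4.90e-10.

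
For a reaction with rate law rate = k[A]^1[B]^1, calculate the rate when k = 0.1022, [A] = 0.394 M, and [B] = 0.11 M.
0.004429 M/s

rate = k·[A]^1·[B]^1 = 0.1022·(0.394)^1·(0.11)^1 = 0.1022·0.394·0.11 = 0.004429 M/s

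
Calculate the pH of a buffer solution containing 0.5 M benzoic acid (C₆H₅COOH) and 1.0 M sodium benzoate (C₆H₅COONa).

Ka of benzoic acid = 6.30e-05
pH = 4.50

pKa = -log(6.30e-05) = 4.20. pH = pKa + log([A⁻]/[HA]) = 4.20 + log(1.0/0.5)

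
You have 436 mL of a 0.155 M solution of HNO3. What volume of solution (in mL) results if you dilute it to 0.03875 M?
Using M₁V₁ = M₂V₂:
0.155 × 436 = 0.03875 × V₂
V₂ = (0.155 × 436) / 0.03875 = 1744 mL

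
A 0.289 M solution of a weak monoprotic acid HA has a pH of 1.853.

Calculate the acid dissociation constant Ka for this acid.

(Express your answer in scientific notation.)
K_a = 7.16e-04

[H⁺] = 10^(−pH) = 10^(−1.853) = 1.403e-02 M. For HA ⇌ H⁺ + A⁻, Ka = x²/(C − x) = (1.403e-02)²/(0.289 − 1.403e-02) = 7.16e-04.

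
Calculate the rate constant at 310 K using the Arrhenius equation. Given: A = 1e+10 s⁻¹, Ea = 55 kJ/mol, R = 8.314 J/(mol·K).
5.40e+00 s⁻¹

k = A·exp(-Ea/(R·T)) = 1e+10·exp(-55000/(8.314·310)) = 1e+10·exp(-21.3398) = 1e+10·5.3980e-10 = 5.40e+00 s⁻¹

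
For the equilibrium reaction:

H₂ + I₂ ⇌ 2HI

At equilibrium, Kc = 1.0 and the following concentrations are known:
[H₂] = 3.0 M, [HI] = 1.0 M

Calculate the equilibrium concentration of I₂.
[I₂] = 0.3333 M

Kc = ([HI]^2) / ([H₂] × [I₂]) = 1.0
[I₂]^1 = (product terms)/(Kc · other reactant terms) = 1 / (1.0 · 3) = 0.33333
[I₂] = 0.3333 M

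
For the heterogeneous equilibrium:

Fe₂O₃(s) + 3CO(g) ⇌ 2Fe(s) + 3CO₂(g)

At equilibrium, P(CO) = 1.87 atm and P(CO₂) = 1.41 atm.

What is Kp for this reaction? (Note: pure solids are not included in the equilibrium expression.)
K_p = 0.429

Solids (Fe₂O₃, Fe) are excluded.
Kp = P(CO₂)³/P(CO)³ = (1.41)³/(1.87)³ = 2.803/6.539 = 0.429.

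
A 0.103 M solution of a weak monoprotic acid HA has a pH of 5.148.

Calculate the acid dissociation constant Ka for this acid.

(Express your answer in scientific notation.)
K_a = 4.91e-10

[H⁺] = 10^(−pH) = 10^(−5.148) = 7.112e-06 M. For HA ⇌ H⁺ + A⁻, Ka = x²/(C − x) = (7.112e-06)²/(0.103 − 7.112e-06) = 4.91e-10.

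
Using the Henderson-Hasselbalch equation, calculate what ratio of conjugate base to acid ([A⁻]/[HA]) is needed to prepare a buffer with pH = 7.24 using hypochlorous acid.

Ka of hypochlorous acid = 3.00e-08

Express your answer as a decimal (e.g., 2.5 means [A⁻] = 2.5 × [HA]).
[A⁻]/[HA] = 0.521

pKa = −log(3.00e-08) = 7.5229. pH = pKa + log([A⁻]/[HA]). 7.24 = 7.5229 + log(ratio). log(ratio) = 7.24 − 7.5229 = -0.2829. ratio = 10^(-0.2829) = 0.521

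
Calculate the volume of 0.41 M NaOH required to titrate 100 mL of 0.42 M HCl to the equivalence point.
V_{base} = 102.4 mL

At equivalence: moles acid = moles base.
moles HCl = 0.42 M × 0.1 L = 0.042 mol
V_NaOH = 0.042 mol ÷ 0.41 M = 0.1024 L = 102.4 mL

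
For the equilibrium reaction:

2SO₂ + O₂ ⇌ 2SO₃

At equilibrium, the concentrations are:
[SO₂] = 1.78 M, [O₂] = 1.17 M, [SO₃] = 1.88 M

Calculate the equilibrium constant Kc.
K_c = 0.9534

Kc = ([SO₃]^2) / ([SO₂]^2 × [O₂])
   = ((1.88)^2) / ((1.78)^2·(1.17))
   = 3.5344 / 3.707 = 0.9534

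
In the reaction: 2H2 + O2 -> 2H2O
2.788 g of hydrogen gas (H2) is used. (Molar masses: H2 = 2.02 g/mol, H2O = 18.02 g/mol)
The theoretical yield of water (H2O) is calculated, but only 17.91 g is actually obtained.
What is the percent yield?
Moles of H2 = 2.788 g ÷ 2.02 g/mol = 1.3802 mol
Mole ratio: 2 mol H2O / 2 mol H2
Moles of H2O = 1.3802 × (2/2) = 1.3802 mol
Theoretical yield = 1.3802 mol × 18.02 g/mol = 24.871 g
Actual yield = 17.91 g
Percent yield = (17.91 / 24.871) × 100% = 72.0%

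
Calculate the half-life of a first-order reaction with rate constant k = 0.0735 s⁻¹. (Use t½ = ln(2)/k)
9.43 s

t½ = ln(2)/k = 0.6931/0.0735 = 9.43 s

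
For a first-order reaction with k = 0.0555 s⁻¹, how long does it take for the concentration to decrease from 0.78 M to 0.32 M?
16.05 s

From ln[A] = ln[A]₀ - k·t: t = ln([A]₀/[A])/k = ln(0.78/0.32)/0.0555 = ln(2.4375)/0.0555 = 0.8910/0.0555 = 16.05 s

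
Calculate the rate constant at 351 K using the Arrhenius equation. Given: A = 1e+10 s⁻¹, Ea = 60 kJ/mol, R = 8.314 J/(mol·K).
1.18e+01 s⁻¹

k = A·exp(-Ea/(R·T)) = 1e+10·exp(-60000/(8.314·351)) = 1e+10·exp(-20.5605) = 1e+10·1.1767e-09 = 1.18e+01 s⁻¹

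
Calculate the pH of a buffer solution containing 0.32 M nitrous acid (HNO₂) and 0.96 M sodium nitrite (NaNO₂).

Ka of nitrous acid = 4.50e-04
pH = 3.82

pKa = -log(4.50e-04) = 3.35. pH = pKa + log([A⁻]/[HA]) = 3.35 + log(0.96/0.32)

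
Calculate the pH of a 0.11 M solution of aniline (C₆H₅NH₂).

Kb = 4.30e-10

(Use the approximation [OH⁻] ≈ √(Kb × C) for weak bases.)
pH = 8.84

[OH⁻] = √(Kb × C) = √(4.30e-10 × 0.11) = 6.8775e-06. pOH = 5.16, pH = 14 - pOH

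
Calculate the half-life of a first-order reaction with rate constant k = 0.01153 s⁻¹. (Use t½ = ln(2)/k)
60.12 s

t½ = ln(2)/k = 0.6931/0.01153 = 60.12 s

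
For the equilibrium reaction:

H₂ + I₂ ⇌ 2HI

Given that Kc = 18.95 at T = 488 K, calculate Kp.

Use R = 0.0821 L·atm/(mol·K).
K_p = 18.9500

Δn = (moles gaseous products) − (moles gaseous reactants) = 0
T = 488 K; RT = 0.0821 × 488 = 40.0648
Kp = Kc·(RT)^Δn = 18.95 × (40.0648)^0 = 18.95 × 1 = 18.9500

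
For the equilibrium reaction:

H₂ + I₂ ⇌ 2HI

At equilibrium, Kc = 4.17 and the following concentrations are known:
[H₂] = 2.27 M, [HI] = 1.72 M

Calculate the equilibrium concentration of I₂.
[I₂] = 0.3125 M

Kc = ([HI]^2) / ([H₂] × [I₂]) = 4.17
[I₂]^1 = (product terms)/(Kc · other reactant terms) = 2.9584 / (4.17 · 2.27) = 0.31253
[I₂] = 0.3125 M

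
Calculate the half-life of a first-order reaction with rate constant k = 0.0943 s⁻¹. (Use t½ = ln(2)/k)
7.35 s

t½ = ln(2)/k = 0.6931/0.0943 = 7.35 s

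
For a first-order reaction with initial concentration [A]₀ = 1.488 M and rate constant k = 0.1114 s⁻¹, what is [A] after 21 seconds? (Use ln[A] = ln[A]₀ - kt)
0.1434 M

ln[A] = ln[A]₀ - k·t = ln(1.488) - (0.1114)·(21) = 0.3974 - 2.3394 = -1.9420
[A] = e^(-1.9420) = 0.1434 M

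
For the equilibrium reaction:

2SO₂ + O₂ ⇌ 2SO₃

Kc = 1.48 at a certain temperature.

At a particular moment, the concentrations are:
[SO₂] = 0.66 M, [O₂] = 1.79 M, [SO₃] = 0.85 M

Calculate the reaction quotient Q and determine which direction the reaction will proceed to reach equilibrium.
Q = 0.927, Q < K, reaction proceeds forward (toward products)

Q = ([SO₃]^2) / ([SO₂]^2 × [O₂])
  = ((0.85)^2) / ((0.66)^2·(1.79)) = 0.7225/0.77972 = 0.9266
Since Q = 0.9266 < Kc = 1.48, the reaction proceeds forward (toward products) to reach equilibrium.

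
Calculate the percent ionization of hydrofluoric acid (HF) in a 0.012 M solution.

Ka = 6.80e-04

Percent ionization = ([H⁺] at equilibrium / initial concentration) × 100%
Percent ionization = 21.1%

Let x = [H⁺]. Ka = x²/(C - x) ⇒ x² + (6.80e-04)x - (6.80e-04)(0.012) = 0. x = 2.5367e-03. Percent = (2.5367e-03/0.012) × 100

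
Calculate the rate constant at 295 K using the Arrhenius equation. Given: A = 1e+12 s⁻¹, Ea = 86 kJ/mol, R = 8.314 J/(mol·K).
5.91e-04 s⁻¹

k = A·exp(-Ea/(R·T)) = 1e+12·exp(-86000/(8.314·295)) = 1e+12·exp(-35.0644) = 1e+12·5.9119e-16 = 5.91e-04 s⁻¹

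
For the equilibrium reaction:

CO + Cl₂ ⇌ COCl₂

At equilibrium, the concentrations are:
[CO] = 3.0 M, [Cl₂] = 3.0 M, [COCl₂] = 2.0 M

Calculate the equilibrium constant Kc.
K_c = 0.2222

Kc = ([COCl₂]) / ([CO] × [Cl₂])
   = ((2.0)) / ((3.0)·(3.0))
   = 2 / 9 = 0.2222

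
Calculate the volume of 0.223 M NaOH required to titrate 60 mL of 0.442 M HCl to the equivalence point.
V_{base} = 118.9 mL

At equivalence: moles acid = moles base.
moles HCl = 0.442 M × 0.06 L = 0.02652 mol
V_NaOH = 0.02652 mol ÷ 0.223 M = 0.1189 L = 118.9 mL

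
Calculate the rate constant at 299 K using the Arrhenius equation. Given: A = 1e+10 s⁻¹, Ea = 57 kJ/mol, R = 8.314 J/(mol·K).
1.10e+00 s⁻¹

k = A·exp(-Ea/(R·T)) = 1e+10·exp(-57000/(8.314·299)) = 1e+10·exp(-22.9295) = 1e+10·1.1012e-10 = 1.10e+00 s⁻¹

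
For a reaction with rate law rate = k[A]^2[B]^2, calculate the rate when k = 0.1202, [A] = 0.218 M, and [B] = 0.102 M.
5.943e-05 M/s

rate = k·[A]^2·[B]^2 = 0.1202·(0.218)^2·(0.102)^2 = 0.1202·0.047524·0.010404 = 5.943e-05 M/s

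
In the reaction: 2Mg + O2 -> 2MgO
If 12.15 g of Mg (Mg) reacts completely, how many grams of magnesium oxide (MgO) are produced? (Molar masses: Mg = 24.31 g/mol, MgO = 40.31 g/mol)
Moles of Mg = 12.15 g ÷ 24.31 g/mol = 0.499794 mol
Mole ratio: 2 mol MgO / 2 mol Mg
Moles of MgO = 0.499794 × (2/2) = 0.499794 mol
Mass of MgO = 0.499794 mol × 40.31 g/mol = 20.15 g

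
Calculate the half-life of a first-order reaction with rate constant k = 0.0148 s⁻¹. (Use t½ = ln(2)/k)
46.83 s

t½ = ln(2)/k = 0.6931/0.0148 = 46.83 s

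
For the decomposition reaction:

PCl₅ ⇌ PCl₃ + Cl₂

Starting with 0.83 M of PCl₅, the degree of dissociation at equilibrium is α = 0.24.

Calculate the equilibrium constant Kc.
K_c = 0.0629

x = α·[A]₀ = 0.24 × 0.83 = 0.1992 M dissociated.
At eq: [PCl₅] = 0.83 − 0.1992 = 0.6308 M; [PCl₃] = [Cl₂] = x = 0.1992 M.
Kc = [PCl₃][Cl₂]/[PCl₅] = (0.1992)²/0.6308 = 0.06291.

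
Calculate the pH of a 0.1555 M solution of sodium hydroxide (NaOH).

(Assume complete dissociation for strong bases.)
pH = 13.19

[OH⁻] = 0.1555 M for strong base. pOH = -log[OH⁻] = 0.81, pH = 14 - pOH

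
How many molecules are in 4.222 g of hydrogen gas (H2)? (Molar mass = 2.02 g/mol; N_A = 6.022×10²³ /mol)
Moles = 4.222 g ÷ 2.02 g/mol = 2.0901 mol
Molecules = 2.0901 mol × 6.022×10²³ /mol = 1.259e+24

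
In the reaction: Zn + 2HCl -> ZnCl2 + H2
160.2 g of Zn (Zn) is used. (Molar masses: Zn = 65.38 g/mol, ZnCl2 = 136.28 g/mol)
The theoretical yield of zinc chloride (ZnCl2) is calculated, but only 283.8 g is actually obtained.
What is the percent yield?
Moles of Zn = 160.2 g ÷ 65.38 g/mol = 2.45029 mol
Mole ratio: 1 mol ZnCl2 / 1 mol Zn
Moles of ZnCl2 = 2.45029 × (1/1) = 2.45029 mol
Theoretical yield = 2.45029 mol × 136.28 g/mol = 333.93 g
Actual yield = 283.8 g
Percent yield = (283.8 / 333.93) × 100% = 85.0%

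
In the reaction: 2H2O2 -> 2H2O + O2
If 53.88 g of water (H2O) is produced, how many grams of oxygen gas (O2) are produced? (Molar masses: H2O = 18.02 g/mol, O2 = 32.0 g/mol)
Moles of H2O = 53.88 g ÷ 18.02 g/mol = 2.99001 mol
Mole ratio: 1 mol O2 / 2 mol H2O
Moles of O2 = 2.99001 × (1/2) = 1.49501 mol
Mass of O2 = 1.49501 mol × 32.0 g/mol = 47.84 g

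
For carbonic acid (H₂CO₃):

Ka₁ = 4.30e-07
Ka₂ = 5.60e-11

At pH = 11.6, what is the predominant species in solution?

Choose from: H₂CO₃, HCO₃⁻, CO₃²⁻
CO₃²⁻

pKa1 = 6.37, pKa2 = 10.25. Each pKa is the crossover between adjacent species; pH = 11.6 lies in the region where CO₃²⁻ predominates.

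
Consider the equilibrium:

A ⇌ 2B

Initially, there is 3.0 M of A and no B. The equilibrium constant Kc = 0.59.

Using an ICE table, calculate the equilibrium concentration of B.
[B] = 1.191 M

ICE: [A] = 3.0 − x, [B] = 2x.
Kc = (2x)²/(3.0 − x) = 0.59 ⇒ 4x² + 0.59x − 1.77 = 0.
x = (−0.59 + √(0.59² + 4·4·1.77))/(2·4) = (−0.59 + √28.668)/8 = 0.59553.
[B] = 2x = 1.191 M.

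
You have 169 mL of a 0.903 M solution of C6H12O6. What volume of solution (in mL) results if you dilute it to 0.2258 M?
Using M₁V₁ = M₂V₂:
0.903 × 169 = 0.2258 × V₂
V₂ = (0.903 × 169) / 0.2258 = 675.9 mL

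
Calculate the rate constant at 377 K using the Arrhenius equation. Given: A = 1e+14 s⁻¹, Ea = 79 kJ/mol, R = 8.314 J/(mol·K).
1.13e+03 s⁻¹

k = A·exp(-Ea/(R·T)) = 1e+14·exp(-79000/(8.314·377)) = 1e+14·exp(-25.2044) = 1e+14·1.1321e-11 = 1.13e+03 s⁻¹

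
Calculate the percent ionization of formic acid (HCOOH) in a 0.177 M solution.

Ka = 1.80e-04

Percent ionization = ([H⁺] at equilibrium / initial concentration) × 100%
Percent ionization = 3.14%

Let x = [H⁺]. Ka = x²/(C - x) ⇒ x² + (1.80e-04)x - (1.80e-04)(0.177) = 0. x = 5.5552e-03. Percent = (5.5552e-03/0.177) × 100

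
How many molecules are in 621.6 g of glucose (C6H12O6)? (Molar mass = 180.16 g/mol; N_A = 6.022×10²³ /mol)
Moles = 621.6 g ÷ 180.16 g/mol = 3.45027 mol
Molecules = 3.45027 mol × 6.022×10²³ /mol = 2.078e+24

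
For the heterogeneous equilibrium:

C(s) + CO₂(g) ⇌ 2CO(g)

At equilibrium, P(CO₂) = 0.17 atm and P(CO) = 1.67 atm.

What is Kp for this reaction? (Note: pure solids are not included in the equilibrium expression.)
K_p = 16.405

Solid C is excluded.
Kp = P(CO)²/P(CO₂) = (1.67)²/0.17 = 2.789/0.17 = 16.405.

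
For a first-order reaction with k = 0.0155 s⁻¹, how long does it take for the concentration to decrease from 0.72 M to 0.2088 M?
79.86 s

From ln[A] = ln[A]₀ - k·t: t = ln([A]₀/[A])/k = ln(0.72/0.2088)/0.0155 = ln(3.4483)/0.0155 = 1.2379/0.0155 = 79.86 s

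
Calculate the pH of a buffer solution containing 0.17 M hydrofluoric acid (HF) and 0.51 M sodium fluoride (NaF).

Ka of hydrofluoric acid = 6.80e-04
pH = 3.64

pKa = -log(6.80e-04) = 3.17. pH = pKa + log([A⁻]/[HA]) = 3.17 + log(0.51/0.17)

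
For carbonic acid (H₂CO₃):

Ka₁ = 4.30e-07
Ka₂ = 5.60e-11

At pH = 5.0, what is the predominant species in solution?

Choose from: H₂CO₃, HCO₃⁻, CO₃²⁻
H₂CO₃

pKa1 = 6.37, pKa2 = 10.25. Each pKa is the crossover between adjacent species; pH = 5.0 lies in the region where H₂CO₃ predominates.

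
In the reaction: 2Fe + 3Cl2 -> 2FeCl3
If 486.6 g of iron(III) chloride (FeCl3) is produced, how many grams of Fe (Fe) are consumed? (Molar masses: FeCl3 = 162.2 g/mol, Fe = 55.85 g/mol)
Moles of FeCl3 = 486.6 g ÷ 162.2 g/mol = 3 mol
Mole ratio: 2 mol Fe / 2 mol FeCl3
Moles of Fe = 3 × (2/2) = 3 mol
Mass of Fe = 3 mol × 55.85 g/mol = 167.6 g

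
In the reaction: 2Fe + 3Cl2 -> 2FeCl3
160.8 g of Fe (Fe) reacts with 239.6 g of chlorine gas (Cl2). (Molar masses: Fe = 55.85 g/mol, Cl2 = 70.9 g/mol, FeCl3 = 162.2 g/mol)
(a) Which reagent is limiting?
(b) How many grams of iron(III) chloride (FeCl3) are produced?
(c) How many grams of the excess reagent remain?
(a) Cl2, (b) 365.4 g, (c) 34.97 g

Moles of Fe = 160.8 g ÷ 55.85 g/mol = 2.87914 mol
Moles of Cl2 = 239.6 g ÷ 70.9 g/mol = 3.37941 mol
Moles ÷ coefficient: Fe: 2.87914/2 = 1.44, Cl2: 3.37941/3 = 1.126
(a) Cl2 has the smaller value, so Cl2 is the limiting reagent.
(b) Moles of FeCl3 = 3.37941 mol Cl2 × (2/3) = 2.25294 mol; mass = 2.25294 mol × 162.2 g/mol = 365.4 g
(c) Fe consumed = 3.37941 × (2/3) = 2.25294 mol; remaining = 2.87914 − 2.25294 = 0.626202 mol; mass = 0.626202 mol × 55.85 g/mol = 34.97 g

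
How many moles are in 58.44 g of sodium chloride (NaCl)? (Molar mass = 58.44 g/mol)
Moles = 58.44 g ÷ 58.44 g/mol = 1 mol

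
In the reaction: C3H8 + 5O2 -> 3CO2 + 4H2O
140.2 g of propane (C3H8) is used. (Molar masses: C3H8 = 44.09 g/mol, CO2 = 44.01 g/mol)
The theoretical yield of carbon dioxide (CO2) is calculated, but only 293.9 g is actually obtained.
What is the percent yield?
Moles of C3H8 = 140.2 g ÷ 44.09 g/mol = 3.17986 mol
Mole ratio: 3 mol CO2 / 1 mol C3H8
Moles of CO2 = 3.17986 × (3/1) = 9.53958 mol
Theoretical yield = 9.53958 mol × 44.01 g/mol = 419.84 g
Actual yield = 293.9 g
Percent yield = (293.9 / 419.84) × 100% = 70.0%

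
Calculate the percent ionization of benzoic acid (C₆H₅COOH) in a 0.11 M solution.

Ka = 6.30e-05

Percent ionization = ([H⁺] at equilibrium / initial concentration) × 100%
Percent ionization = 2.36%

Let x = [H⁺]. Ka = x²/(C - x) ⇒ x² + (6.30e-05)x - (6.30e-05)(0.11) = 0. x = 2.6012e-03. Percent = (2.6012e-03/0.11) × 100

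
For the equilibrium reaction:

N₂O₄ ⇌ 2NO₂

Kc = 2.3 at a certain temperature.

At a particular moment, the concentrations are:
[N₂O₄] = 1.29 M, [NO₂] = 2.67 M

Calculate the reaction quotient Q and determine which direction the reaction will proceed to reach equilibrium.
Q = 5.526, Q > K, reaction proceeds reverse (toward reactants)

Q = ([NO₂]^2) / ([N₂O₄])
  = ((2.67)^2) / ((1.29)) = 7.1289/1.29 = 5.526
Since Q = 5.526 > Kc = 2.3, the reaction proceeds reverse (toward reactants) to reach equilibrium.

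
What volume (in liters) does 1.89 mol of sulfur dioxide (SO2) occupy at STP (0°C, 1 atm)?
At STP, 1 mol of gas occupies 22.4 L
Volume = 1.89 mol × 22.4 L/mol = 42.34 L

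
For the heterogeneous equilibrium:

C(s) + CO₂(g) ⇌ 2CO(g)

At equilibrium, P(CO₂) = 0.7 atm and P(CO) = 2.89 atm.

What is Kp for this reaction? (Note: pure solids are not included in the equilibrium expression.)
K_p = 11.932

Solid C is excluded.
Kp = P(CO)²/P(CO₂) = (2.89)²/0.7 = 8.352/0.7 = 11.932.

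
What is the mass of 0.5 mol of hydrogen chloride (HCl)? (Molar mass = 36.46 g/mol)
Mass = 0.5 mol × 36.46 g/mol = 18.23 g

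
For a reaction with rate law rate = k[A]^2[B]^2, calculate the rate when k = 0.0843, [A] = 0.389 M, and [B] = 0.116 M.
0.0001716 M/s

rate = k·[A]^2·[B]^2 = 0.0843·(0.389)^2·(0.116)^2 = 0.0843·0.151321·0.013456 = 0.0001716 M/s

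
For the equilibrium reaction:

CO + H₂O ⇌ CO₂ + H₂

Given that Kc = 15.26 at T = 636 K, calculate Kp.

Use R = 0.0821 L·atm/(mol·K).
K_p = 15.2600

Δn = (moles gaseous products) − (moles gaseous reactants) = 0
T = 636 K; RT = 0.0821 × 636 = 52.2156
Kp = Kc·(RT)^Δn = 15.26 × (52.2156)^0 = 15.26 × 1 = 15.2600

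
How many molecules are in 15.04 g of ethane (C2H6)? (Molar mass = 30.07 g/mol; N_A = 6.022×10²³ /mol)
Moles = 15.04 g ÷ 30.07 g/mol = 0.500166 mol
Molecules = 0.500166 mol × 6.022×10²³ /mol = 3.012e+23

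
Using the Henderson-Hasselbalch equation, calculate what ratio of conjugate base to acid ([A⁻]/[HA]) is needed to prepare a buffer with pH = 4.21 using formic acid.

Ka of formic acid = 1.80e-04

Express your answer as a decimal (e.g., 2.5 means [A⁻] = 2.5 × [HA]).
[A⁻]/[HA] = 2.919

pKa = −log(1.80e-04) = 3.7447. pH = pKa + log([A⁻]/[HA]). 4.21 = 3.7447 + log(ratio). log(ratio) = 4.21 − 3.7447 = 0.4653. ratio = 10^(0.4653) = 2.919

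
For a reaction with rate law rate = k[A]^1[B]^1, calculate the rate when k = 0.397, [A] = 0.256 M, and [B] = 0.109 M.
0.01108 M/s

rate = k·[A]^1·[B]^1 = 0.397·(0.256)^1·(0.109)^1 = 0.397·0.256·0.109 = 0.01108 M/s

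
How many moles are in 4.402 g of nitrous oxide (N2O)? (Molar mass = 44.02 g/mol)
Moles = 4.402 g ÷ 44.02 g/mol = 0.1 mol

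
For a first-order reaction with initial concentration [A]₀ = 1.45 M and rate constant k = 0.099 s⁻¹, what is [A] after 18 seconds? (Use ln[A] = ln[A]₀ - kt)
0.2440 M

ln[A] = ln[A]₀ - k·t = ln(1.45) - (0.099)·(18) = 0.3716 - 1.7820 = -1.4104
[A] = e^(-1.4104) = 0.2440 M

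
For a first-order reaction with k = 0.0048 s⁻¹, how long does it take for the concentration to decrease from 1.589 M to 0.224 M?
408.17 s

From ln[A] = ln[A]₀ - k·t: t = ln([A]₀/[A])/k = ln(1.589/0.224)/0.0048 = ln(7.0938)/0.0048 = 1.9592/0.0048 = 408.17 s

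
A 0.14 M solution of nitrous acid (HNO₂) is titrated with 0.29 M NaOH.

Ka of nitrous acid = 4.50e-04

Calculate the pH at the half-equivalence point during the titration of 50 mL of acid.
pH = pKa = 3.35

At the half-equivalence point, [HA] = [A⁻], so by Henderson–Hasselbalch pH = pKa + log(1) = pKa.
pKa = −log(4.50e-04) = 3.35.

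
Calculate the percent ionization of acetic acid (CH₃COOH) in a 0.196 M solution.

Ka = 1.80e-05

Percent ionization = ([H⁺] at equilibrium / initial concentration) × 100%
Percent ionization = 0.954%

Let x = [H⁺]. Ka = x²/(C - x) ⇒ x² + (1.80e-05)x - (1.80e-05)(0.196) = 0. x = 1.8693e-03. Percent = (1.8693e-03/0.196) × 100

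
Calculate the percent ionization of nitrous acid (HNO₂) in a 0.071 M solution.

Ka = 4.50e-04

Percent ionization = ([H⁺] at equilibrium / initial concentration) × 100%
Percent ionization = 7.65%

Let x = [H⁺]. Ka = x²/(C - x) ⇒ x² + (4.50e-04)x - (4.50e-04)(0.071) = 0. x = 5.4319e-03. Percent = (5.4319e-03/0.071) × 100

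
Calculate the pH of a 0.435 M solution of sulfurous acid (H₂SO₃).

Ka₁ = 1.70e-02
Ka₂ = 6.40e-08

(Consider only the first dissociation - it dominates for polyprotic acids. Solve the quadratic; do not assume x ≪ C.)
pH = 1.11

x² + Ka₁·x − Ka₁·C = 0 with Ka₁ = 1.70e-02, C = 0.435.
x = (−Ka₁ + √(Ka₁² + 4·Ka₁·C))/2 = 7.7913e-02 M, so pH = 1.11.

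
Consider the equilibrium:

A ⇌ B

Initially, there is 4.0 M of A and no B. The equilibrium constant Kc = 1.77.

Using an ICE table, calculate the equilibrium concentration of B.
[B] = 2.556 M

ICE: [A] = 4.0 − x, [B] = x.
Kc = x/(4.0 − x) = 1.77 ⇒ x = 1.77·4.0/(1 + 1.77) = 7.08/2.77 = 2.556.
[B] = x = 2.556 M.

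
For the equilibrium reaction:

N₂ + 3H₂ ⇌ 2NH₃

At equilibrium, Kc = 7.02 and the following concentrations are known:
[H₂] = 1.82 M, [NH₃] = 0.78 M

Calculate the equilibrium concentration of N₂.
[N₂] = 0.0144 M

Kc = ([NH₃]^2) / ([N₂] × [H₂]^3) = 7.02
[N₂]^1 = (product terms)/(Kc · other reactant terms) = 0.6084 / (7.02 · 6.0286) = 0.014376
[N₂] = 0.0144 M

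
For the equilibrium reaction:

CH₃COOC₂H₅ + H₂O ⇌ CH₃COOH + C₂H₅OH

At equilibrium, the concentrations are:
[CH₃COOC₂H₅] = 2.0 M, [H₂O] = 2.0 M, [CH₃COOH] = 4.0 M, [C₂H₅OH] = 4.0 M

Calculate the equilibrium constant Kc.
K_c = 4.0000

Kc = ([CH₃COOH] × [C₂H₅OH]) / ([CH₃COOC₂H₅] × [H₂O])
   = ((4.0)·(4.0)) / ((2.0)·(2.0))
   = 16 / 4 = 4.0000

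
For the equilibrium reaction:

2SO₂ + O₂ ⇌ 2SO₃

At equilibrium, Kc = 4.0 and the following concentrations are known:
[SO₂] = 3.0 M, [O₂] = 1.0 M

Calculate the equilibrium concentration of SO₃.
[SO₃] = 6.0000 M

Kc = ([SO₃]^2) / ([SO₂]^2 × [O₂]) = 4.0
[SO₃]^2 = Kc · (reactant terms)/(other product terms) = 4.0 · 9 / 1 = 36
[SO₃] = (36)^(1/2) = 6.0000 M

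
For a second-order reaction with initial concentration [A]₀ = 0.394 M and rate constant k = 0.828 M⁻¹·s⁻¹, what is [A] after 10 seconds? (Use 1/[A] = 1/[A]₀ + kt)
0.0924 M

1/[A] = 1/[A]₀ + k·t = 1/0.394 + (0.828)·(10) = 2.5381 + 8.2800 = 10.8181
[A] = 1/10.8181 = 0.0924 M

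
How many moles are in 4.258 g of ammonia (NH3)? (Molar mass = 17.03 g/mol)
Moles = 4.258 g ÷ 17.03 g/mol = 0.25 mol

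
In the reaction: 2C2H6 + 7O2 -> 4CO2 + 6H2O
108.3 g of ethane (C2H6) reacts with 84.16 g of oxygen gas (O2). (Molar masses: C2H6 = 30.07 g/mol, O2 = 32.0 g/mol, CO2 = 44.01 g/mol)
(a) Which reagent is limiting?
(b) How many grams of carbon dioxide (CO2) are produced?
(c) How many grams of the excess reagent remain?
(a) O2, (b) 66.14 g, (c) 85.7 g

Moles of C2H6 = 108.3 g ÷ 30.07 g/mol = 3.6016 mol
Moles of O2 = 84.16 g ÷ 32.0 g/mol = 2.63 mol
Moles ÷ coefficient: C2H6: 3.6016/2 = 1.801, O2: 2.63/7 = 0.3757
(a) O2 has the smaller value, so O2 is the limiting reagent.
(b) Moles of CO2 = 2.63 mol O2 × (4/7) = 1.50286 mol; mass = 1.50286 mol × 44.01 g/mol = 66.14 g
(c) C2H6 consumed = 2.63 × (2/7) = 0.751429 mol; remaining = 3.6016 − 0.751429 = 2.85017 mol; mass = 2.85017 mol × 30.07 g/mol = 85.7 g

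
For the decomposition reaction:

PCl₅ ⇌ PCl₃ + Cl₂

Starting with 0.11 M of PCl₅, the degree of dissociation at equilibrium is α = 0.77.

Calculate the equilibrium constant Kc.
K_c = 0.2836

x = α·[A]₀ = 0.77 × 0.11 = 0.0847 M dissociated.
At eq: [PCl₅] = 0.11 − 0.0847 = 0.0253 M; [PCl₃] = [Cl₂] = x = 0.0847 M.
Kc = [PCl₃][Cl₂]/[PCl₅] = (0.0847)²/0.0253 = 0.2836.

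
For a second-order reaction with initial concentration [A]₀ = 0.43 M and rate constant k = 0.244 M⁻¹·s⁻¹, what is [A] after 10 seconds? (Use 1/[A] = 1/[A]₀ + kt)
0.2098 M

1/[A] = 1/[A]₀ + k·t = 1/0.43 + (0.244)·(10) = 2.3256 + 2.4400 = 4.7656
[A] = 1/4.7656 = 0.2098 M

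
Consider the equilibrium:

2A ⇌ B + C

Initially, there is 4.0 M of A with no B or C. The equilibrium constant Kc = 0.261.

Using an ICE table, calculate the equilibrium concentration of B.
[B] = 1.011 M

ICE: [A] = 4.0 − 2x, [B] = [C] = x.
Kc = x²/(4.0 − 2x)² = 0.261 ⇒ √Kc = x/(4.0 − 2x).
x = √0.261·4.0/(1 + 2√0.261) = 0.51088·4.0/2.0218 = 1.0108.
[B] = x = 1.011 M.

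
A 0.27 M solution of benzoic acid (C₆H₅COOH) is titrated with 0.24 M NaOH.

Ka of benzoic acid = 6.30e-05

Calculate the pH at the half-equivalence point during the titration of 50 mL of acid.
pH = pKa = 4.20

At the half-equivalence point, [HA] = [A⁻], so by Henderson–Hasselbalch pH = pKa + log(1) = pKa.
pKa = −log(6.30e-05) = 4.20.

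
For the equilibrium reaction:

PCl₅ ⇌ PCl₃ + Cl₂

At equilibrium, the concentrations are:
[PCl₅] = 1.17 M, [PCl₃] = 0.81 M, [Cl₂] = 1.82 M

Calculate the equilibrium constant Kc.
K_c = 1.2600

Kc = ([PCl₃] × [Cl₂]) / ([PCl₅])
   = ((0.81)·(1.82)) / ((1.17))
   = 1.4742 / 1.17 = 1.2600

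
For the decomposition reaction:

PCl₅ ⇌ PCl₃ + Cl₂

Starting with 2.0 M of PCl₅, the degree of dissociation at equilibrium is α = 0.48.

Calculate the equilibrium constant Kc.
K_c = 0.8862

x = α·[A]₀ = 0.48 × 2.0 = 0.96 M dissociated.
At eq: [PCl₅] = 2.0 − 0.96 = 1.04 M; [PCl₃] = [Cl₂] = x = 0.96 M.
Kc = [PCl₃][Cl₂]/[PCl₅] = (0.96)²/1.04 = 0.8862.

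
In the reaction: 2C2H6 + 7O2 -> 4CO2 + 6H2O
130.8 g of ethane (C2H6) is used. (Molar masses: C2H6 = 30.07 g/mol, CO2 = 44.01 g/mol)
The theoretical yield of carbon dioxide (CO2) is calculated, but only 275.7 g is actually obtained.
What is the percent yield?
Moles of C2H6 = 130.8 g ÷ 30.07 g/mol = 4.34985 mol
Mole ratio: 4 mol CO2 / 2 mol C2H6
Moles of CO2 = 4.34985 × (4/2) = 8.6997 mol
Theoretical yield = 8.6997 mol × 44.01 g/mol = 382.87 g
Actual yield = 275.7 g
Percent yield = (275.7 / 382.87) × 100% = 72.0%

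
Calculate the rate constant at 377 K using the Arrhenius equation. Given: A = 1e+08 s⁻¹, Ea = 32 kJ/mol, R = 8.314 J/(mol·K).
3.68e+03 s⁻¹

k = A·exp(-Ea/(R·T)) = 1e+08·exp(-32000/(8.314·377)) = 1e+08·exp(-10.2094) = 1e+08·3.6824e-05 = 3.68e+03 s⁻¹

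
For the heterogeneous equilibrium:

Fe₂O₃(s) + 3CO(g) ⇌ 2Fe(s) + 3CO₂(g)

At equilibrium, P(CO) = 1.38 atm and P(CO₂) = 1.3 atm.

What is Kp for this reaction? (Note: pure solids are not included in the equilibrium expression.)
K_p = 0.836

Solids (Fe₂O₃, Fe) are excluded.
Kp = P(CO₂)³/P(CO)³ = (1.3)³/(1.38)³ = 2.197/2.628 = 0.836.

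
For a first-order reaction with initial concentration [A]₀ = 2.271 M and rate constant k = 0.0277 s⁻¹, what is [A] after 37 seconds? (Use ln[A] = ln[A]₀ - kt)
0.8149 M

ln[A] = ln[A]₀ - k·t = ln(2.271) - (0.0277)·(37) = 0.8202 - 1.0249 = -0.2047
[A] = e^(-0.2047) = 0.8149 M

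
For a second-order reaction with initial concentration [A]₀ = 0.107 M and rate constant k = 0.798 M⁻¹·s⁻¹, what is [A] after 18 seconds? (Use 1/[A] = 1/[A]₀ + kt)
0.0422 M

1/[A] = 1/[A]₀ + k·t = 1/0.107 + (0.798)·(18) = 9.3458 + 14.3640 = 23.7098
[A] = 1/23.7098 = 0.0422 M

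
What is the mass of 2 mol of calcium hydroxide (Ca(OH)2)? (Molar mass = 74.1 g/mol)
Mass = 2 mol × 74.1 g/mol = 148.2 g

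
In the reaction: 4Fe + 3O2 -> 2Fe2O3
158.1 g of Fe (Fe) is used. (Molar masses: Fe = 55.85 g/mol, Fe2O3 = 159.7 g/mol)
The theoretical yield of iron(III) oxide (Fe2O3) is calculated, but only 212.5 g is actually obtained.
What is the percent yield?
Moles of Fe = 158.1 g ÷ 55.85 g/mol = 2.8308 mol
Mole ratio: 2 mol Fe2O3 / 4 mol Fe
Moles of Fe2O3 = 2.8308 × (2/4) = 1.4154 mol
Theoretical yield = 1.4154 mol × 159.7 g/mol = 226.04 g
Actual yield = 212.5 g
Percent yield = (212.5 / 226.04) × 100% = 94.0%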